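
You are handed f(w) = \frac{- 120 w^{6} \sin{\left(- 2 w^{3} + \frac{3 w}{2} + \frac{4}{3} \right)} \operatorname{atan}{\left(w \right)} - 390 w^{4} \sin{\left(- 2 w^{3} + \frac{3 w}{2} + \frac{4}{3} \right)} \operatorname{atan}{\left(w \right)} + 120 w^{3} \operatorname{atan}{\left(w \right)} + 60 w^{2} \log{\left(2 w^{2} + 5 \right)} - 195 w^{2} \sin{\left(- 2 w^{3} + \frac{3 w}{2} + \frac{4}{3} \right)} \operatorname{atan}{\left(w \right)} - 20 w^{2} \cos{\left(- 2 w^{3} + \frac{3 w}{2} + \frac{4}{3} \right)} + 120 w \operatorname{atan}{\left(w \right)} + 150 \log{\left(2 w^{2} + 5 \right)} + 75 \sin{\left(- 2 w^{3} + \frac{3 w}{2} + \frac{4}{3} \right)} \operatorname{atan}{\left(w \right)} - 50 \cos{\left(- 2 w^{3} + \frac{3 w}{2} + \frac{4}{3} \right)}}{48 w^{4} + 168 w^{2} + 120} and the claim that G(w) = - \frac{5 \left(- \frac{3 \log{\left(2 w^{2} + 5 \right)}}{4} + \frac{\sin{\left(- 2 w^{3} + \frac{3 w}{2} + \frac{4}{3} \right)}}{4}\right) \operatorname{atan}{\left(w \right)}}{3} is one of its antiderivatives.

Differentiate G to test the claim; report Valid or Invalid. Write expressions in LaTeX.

Invalid: d/dw[G] - f = \frac{60 w^{4} \sin{\left(- 2 w^{3} + \frac{3 w}{2} + \frac{4}{3} \right)} \operatorname{atan}{\left(w \right)} + 60 w^{4} \cos{\left(- 2 w^{3} + \frac{3 w}{2} + \frac{4}{3} \right)} \operatorname{atan}{\left(w \right)} + 45 w^{2} \sin{\left(- 2 w^{3} + \frac{3 w}{2} + \frac{4}{3} \right)} \operatorname{atan}{\left(w \right)} + 45 w^{2} \cos{\left(- 2 w^{3} + \frac{3 w}{2} + \frac{4}{3} \right)} \operatorname{atan}{\left(w \right)} - 15 \sin{\left(- 2 w^{3} + \frac{3 w}{2} + \frac{4}{3} \right)} \operatorname{atan}{\left(w \right)} - 10 \sin{\left(- 2 w^{3} + \frac{3 w}{2} + \frac{4}{3} \right)} - 15 \cos{\left(- 2 w^{3} + \frac{3 w}{2} + \frac{4}{3} \right)} \operatorname{atan}{\left(w \right)} + 10 \cos{\left(- 2 w^{3} + \frac{3 w}{2} + \frac{4}{3} \right)}}{24 w^{2} + 24}, which is not 0.

d/dw[G] = \frac{120 w^{6} \cos{\left(- 2 w^{3} + \frac{3 w}{2} + \frac{4}{3} \right)} \operatorname{atan}{\left(w \right)} + 390 w^{4} \cos{\left(- 2 w^{3} + \frac{3 w}{2} + \frac{4}{3} \right)} \operatorname{atan}{\left(w \right)} + 120 w^{3} \operatorname{atan}{\left(w \right)} + 60 w^{2} \log{\left(2 w^{2} + 5 \right)} - 20 w^{2} \sin{\left(- 2 w^{3} + \frac{3 w}{2} + \frac{4}{3} \right)} + 195 w^{2} \cos{\left(- 2 w^{3} + \frac{3 w}{2} + \frac{4}{3} \right)} \operatorname{atan}{\left(w \right)} + 120 w \operatorname{atan}{\left(w \right)} + 150 \log{\left(2 w^{2} + 5 \right)} - 50 \sin{\left(- 2 w^{3} + \frac{3 w}{2} + \frac{4}{3} \right)} - 75 \cos{\left(- 2 w^{3} + \frac{3 w}{2} + \frac{4}{3} \right)} \operatorname{atan}{\left(w \right)}}{48 w^{4} + 168 w^{2} + 120}
d/dw[G] - f(w) = \frac{60 w^{4} \sin{\left(- 2 w^{3} + \frac{3 w}{2} + \frac{4}{3} \right)} \operatorname{atan}{\left(w \right)} + 60 w^{4} \cos{\left(- 2 w^{3} + \frac{3 w}{2} + \frac{4}{3} \right)} \operatorname{atan}{\left(w \right)} + 45 w^{2} \sin{\left(- 2 w^{3} + \frac{3 w}{2} + \frac{4}{3} \right)} \operatorname{atan}{\left(w \right)} + 45 w^{2} \cos{\left(- 2 w^{3} + \frac{3 w}{2} + \frac{4}{3} \right)} \operatorname{atan}{\left(w \right)} - 15 \sin{\left(- 2 w^{3} + \frac{3 w}{2} + \frac{4}{3} \right)} \operatorname{atan}{\left(w \right)} - 10 \sin{\left(- 2 w^{3} + \frac{3 w}{2} + \frac{4}{3} \right)} - 15 \cos{\left(- 2 w^{3} + \frac{3 w}{2} + \frac{4}{3} \right)} \operatorname{atan}{\left(w \right)} + 10 \cos{\left(- 2 w^{3} + \frac{3 w}{2} + \frac{4}{3} \right)}}{24 w^{2} + 24} != 0.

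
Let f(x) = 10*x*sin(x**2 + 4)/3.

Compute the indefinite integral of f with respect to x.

f matches the chain-rule pattern g'(h)*h' with inner function h(x) = x**2 + 4; substituting u = h(x) collapses the integral.
Check: d/dx[-5*cos(x**2 + 4)/3] = 10*x*sin(x**2 + 4)/3 = f(x).

F(x) = -5*cos(x**2 + 4)/3 + C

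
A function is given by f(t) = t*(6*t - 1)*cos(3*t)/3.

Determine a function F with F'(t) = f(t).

An antiderivative is F(t) = (18*t**2*sin(3*t) - 3*t*sin(3*t) + 12*t*cos(3*t) - 4*sin(3*t) - cos(3*t))/27.

Differentiate the proposed F(t) back; it has to land on f(t) exactly.
Check: d/dt[(18*t**2*sin(3*t) - 3*t*sin(3*t) + 12*t*cos(3*t) - 4*sin(3*t) - cos(3*t))/27] = 2*t**2*cos(3*t) - t*cos(3*t)/3, which equals f(t).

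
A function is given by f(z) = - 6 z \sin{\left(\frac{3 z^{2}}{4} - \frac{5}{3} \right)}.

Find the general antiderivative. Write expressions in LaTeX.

The substitution u = \frac{3 z^{2}}{4} - \frac{5}{3} works: f is exactly (dF/du)*(du/dz) for that inner function.
Check: d/dz[4 \cos{\left(\frac{3 z^{2}}{4} - \frac{5}{3} \right)}] = - 6 z \sin{\left(\frac{3 z^{2}}{4} - \frac{5}{3} \right)} = f(z).

F(z) = 4 \cos{\left(\frac{3 z^{2}}{4} - \frac{5}{3} \right)} + C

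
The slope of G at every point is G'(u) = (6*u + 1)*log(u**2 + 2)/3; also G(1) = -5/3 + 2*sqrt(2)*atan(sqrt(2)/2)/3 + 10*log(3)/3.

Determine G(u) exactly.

Since d/du undoes antidifferentiation here, G(u) must give back the stated G'(u).
A general antiderivative is -u**2 - 2*u/3 + (u**2 + u/3)*log(u**2 + 2) + 2*log(u**2 + 2) + 2*sqrt(2)*atan(sqrt(2)*u/2)/3 + C.
The condition gives C = -5/3 + 2*sqrt(2)*atan(sqrt(2)/2)/3 + 10*log(3)/3 - (-5/3 + 2*sqrt(2)*atan(sqrt(2)/2)/3 + 10*log(3)/3) = 0.
So G(u) = u**2*log(u**2 + 2) - u**2 + u*log(u**2 + 2)/3 - 2*u/3 + 2*log(u**2 + 2) + 2*sqrt(2)*atan(sqrt(2)*u/2)/3.
Check: d/du[u**2*log(u**2 + 2) - u**2 + u*log(u**2 + 2)/3 - 2*u/3 + 2*log(u**2 + 2) + 2*sqrt(2)*atan(sqrt(2)*u/2)/3] = 2*u*log(u**2 + 2) + log(u**2 + 2)/3, which equals G'(u).

G(u) = u**2*log(u**2 + 2) - u**2 + u*log(u**2 + 2)/3 - 2*u/3 + 2*log(u**2 + 2) + 2*sqrt(2)*atan(sqrt(2)*u/2)/3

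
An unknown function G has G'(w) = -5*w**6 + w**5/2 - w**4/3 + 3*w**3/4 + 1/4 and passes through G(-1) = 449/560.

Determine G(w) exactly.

G(w) = -5*w**7/7 + w**6/12 - w**5/15 + 3*w**4/16 + w/4

The integrand splits into summands that can be handled one at a time.
A general antiderivative is -5*w**7/7 + w**6/12 - w**5/15 + 3*w**4/16 + w/4 + C.
The condition gives C = 449/560 - (449/560) = 0.
So G(w) = -5*w**7/7 + w**6/12 - w**5/15 + 3*w**4/16 + w/4.
Check: d/dw[-5*w**7/7 + w**6/12 - w**5/15 + 3*w**4/16 + w/4] = -5*w**6 + w**5/2 - w**4/3 + 3*w**3/4 + 1/4 = G'(w).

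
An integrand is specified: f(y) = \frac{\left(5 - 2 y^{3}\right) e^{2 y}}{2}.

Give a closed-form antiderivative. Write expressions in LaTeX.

Recognize the product-rule pattern: f = u'v + uv' with u = - \frac{y^{3}}{2} + \frac{3 y^{2}}{4} - \frac{3 y}{4} + \frac{13}{8}, v = e^{2 y}, so integration by parts undoes it.
Check: d/dy[\frac{\left(- 4 y^{3} + 6 y^{2} - 6 y + 13\right) e^{2 y}}{8}] = - y^{3} e^{2 y} + \frac{5 e^{2 y}}{2}, which equals f(y).

An antiderivative is F(y) = \frac{\left(- 4 y^{3} + 6 y^{2} - 6 y + 13\right) e^{2 y}}{8}.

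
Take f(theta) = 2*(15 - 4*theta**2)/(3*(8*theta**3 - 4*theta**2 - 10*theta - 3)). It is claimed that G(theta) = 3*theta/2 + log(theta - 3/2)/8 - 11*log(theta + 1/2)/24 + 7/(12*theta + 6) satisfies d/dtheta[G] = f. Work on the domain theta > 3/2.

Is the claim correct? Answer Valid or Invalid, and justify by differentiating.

Invalid: d/dtheta[G] - f = 3/2, which is not 0.

d/dtheta[G] = (72*theta**3 - 52*theta**2 - 90*theta + 33)/(48*theta**3 - 24*theta**2 - 60*theta - 18)
d/dtheta[G] - f(theta) = 3/2 != 0.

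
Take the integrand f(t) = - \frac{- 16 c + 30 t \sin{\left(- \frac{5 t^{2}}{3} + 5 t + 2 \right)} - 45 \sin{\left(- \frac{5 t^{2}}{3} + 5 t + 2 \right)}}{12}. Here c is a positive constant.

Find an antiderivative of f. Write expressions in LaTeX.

Recover f(t) by differentiating a candidate F(t); any mismatch rules it out.
Check: d/dt[\frac{4 c t}{3} - \frac{3 \cos{\left(- \frac{5 t^{2}}{3} + 5 t + 2 \right)}}{4}] = \frac{4 c}{3} - \frac{5 t \sin{\left(- \frac{5 t^{2}}{3} + 5 t + 2 \right)}}{2} + \frac{15 \sin{\left(- \frac{5 t^{2}}{3} + 5 t + 2 \right)}}{4}, which equals f(t).

An antiderivative is F(t) = \frac{4 c t}{3} - \frac{3 \cos{\left(- \frac{5 t^{2}}{3} + 5 t + 2 \right)}}{4}.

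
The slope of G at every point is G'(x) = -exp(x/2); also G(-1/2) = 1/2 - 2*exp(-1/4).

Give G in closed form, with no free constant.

G(x) = 1/2 - 2*exp(x/2)

Check a candidate G(x) by differentiating: d/dx[G] must match the given G'(x).
A general antiderivative is -2*exp(x/2) + C.
The condition gives C = 1/2 - 2*exp(-1/4) - (-2*exp(-1/4)) = 1/2.
So G(x) = 1/2 - 2*exp(x/2).
Check: d/dx[1/2 - 2*exp(x/2)] = -exp(x/2) = G'(x).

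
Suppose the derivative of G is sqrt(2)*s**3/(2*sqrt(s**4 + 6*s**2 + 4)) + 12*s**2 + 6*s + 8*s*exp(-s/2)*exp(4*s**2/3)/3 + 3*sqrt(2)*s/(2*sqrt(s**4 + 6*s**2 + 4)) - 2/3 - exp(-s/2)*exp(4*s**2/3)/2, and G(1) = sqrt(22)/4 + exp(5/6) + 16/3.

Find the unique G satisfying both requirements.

G(s) = 4*s**3 + 3*s**2 - 2*s/3 + sqrt(s**4/2 + 3*s**2 + 2)/2 + exp(4*s**2/3 - s/2) - 1

The integrand splits into summands that can be handled one at a time.
A general antiderivative is 4*s**3 + 3*s**2 - 2*s/3 + sqrt(s**4/2 + 3*s**2 + 2)/2 + exp(4*s**2/3 - s/2) - 1 + C.
The condition gives C = sqrt(22)/4 + exp(5/6) + 16/3 - (sqrt(22)/4 + exp(5/6) + 16/3) = 0.
So G(s) = 4*s**3 + 3*s**2 - 2*s/3 + sqrt(s**4/2 + 3*s**2 + 2)/2 + exp(4*s**2/3 - s/2) - 1.
Check: d/ds[4*s**3 + 3*s**2 - 2*s/3 + sqrt(s**4/2 + 3*s**2 + 2)/2 + exp(4*s**2/3 - s/2) - 1] = (3*sqrt(2)*s**3 + 72*s**2*sqrt(s**4 + 6*s**2 + 4) + 36*s*sqrt(s**4 + 6*s**2 + 4) + 16*s*sqrt(s**4 + 6*s**2 + 4)*exp(-s/2)*exp(4*s**2/3) + 9*sqrt(2)*s - 4*sqrt(s**4 + 6*s**2 + 4) - 3*sqrt(s**4 + 6*s**2 + 4)*exp(-s/2)*exp(4*s**2/3))/(6*sqrt(s**4 + 6*s**2 + 4)), which equals G'(s).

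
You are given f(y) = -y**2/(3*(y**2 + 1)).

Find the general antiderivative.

F(y) = (-y + atan(y))/3 + C

Whatever form F(y) takes, F'(y) = f(y) is non-negotiable.
Check: d/dy[(-y + atan(y))/3] = -y**2/(3*y**2 + 3), which equals f(y).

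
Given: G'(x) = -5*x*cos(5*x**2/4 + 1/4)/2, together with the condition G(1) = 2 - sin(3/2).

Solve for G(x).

G(x) = 2 - sin(5*x**2/4 + 1/4)

G'(x) matches the chain-rule pattern g'(h)*h' with inner function h(x) = 5*x**2/4 + 1/4; substituting u = h(x) collapses the integral.
A general antiderivative is -sin(5*x**2/4 + 1/4) + C.
The condition gives C = 2 - sin(3/2) - (-sin(3/2)) = 2.
So G(x) = 2 - sin(5*x**2/4 + 1/4).
Check: d/dx[2 - sin(5*x**2/4 + 1/4)] = -5*x*cos(5*x**2/4 + 1/4)/2 = G'(x).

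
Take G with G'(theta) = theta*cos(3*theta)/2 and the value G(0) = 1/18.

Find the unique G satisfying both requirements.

A first test for any G(theta): its theta-derivative must equal the given G'(theta).
A general antiderivative is theta*sin(3*theta)/6 + cos(3*theta)/18 + C.
The condition gives C = 1/18 - (1/18) = 0.
So G(theta) = theta*sin(3*theta)/6 + cos(3*theta)/18.
Check: d/dtheta[theta*sin(3*theta)/6 + cos(3*theta)/18] = theta*cos(3*theta)/2 = G'(theta).

G(theta) = theta*sin(3*theta)/6 + cos(3*theta)/18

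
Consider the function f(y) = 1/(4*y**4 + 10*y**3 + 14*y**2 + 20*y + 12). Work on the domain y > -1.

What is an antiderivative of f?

Factor the denominator (2*(y + 1)*(2*y + 3)*(y**2 + 2)) and decompose: f = -(5*y + 1)/(102*(y**2 + 2)) - 4/(17*(2*y + 3)) + 1/(6*(y + 1)); each piece integrates to a log, atan, or power term.
Check: d/dy[log(y + 1)/6 - 2*log(y + 3/2)/17 - 5*log(y**2 + 2)/204 - sqrt(2)*atan(sqrt(2)*y/2)/204] = 1/(4*y**4 + 10*y**3 + 14*y**2 + 20*y + 12) = f(y).

An antiderivative is F(y) = log(y + 1)/6 - 2*log(y + 3/2)/17 - 5*log(y**2 + 2)/204 - sqrt(2)*atan(sqrt(2)*y/2)/204.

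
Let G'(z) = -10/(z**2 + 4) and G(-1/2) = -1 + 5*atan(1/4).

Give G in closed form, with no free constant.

Check a candidate G(z) by differentiating: d/dz[G] must match the given G'(z).
A general antiderivative is -5*atan(z/2) + C.
The condition gives C = -1 + 5*atan(1/4) - (5*atan(1/4)) = -1.
So G(z) = -5*atan(z/2) - 1.
Check: d/dz[-5*atan(z/2) - 1] = -10/(z**2 + 4) = G'(z).

G(z) = -5*atan(z/2) - 1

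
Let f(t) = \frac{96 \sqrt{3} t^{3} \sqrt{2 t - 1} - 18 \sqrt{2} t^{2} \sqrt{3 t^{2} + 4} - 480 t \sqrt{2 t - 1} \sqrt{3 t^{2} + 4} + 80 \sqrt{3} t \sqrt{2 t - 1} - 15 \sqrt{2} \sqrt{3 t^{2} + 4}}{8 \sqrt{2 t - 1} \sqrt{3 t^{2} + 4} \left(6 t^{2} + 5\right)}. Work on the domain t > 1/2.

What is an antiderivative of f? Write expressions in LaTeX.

An antiderivative F(t) passes only if d/dt[F] lands on f(t) exactly.
Check: d/dt[\frac{\sqrt{6} \left(- 3 \sqrt{3} \sqrt{2 t - 1} + 8 \sqrt{2} \sqrt{3 t^{2} + 4} - 20 \sqrt{6} \log{\left(3 t^{2} + \frac{5}{2} \right)}\right)}{24}] = \frac{96 \sqrt{3} t^{3} \sqrt{2 t - 1} - 18 \sqrt{2} t^{2} \sqrt{3 t^{2} + 4} - 480 t \sqrt{2 t - 1} \sqrt{3 t^{2} + 4} + 80 \sqrt{3} t \sqrt{2 t - 1} - 15 \sqrt{2} \sqrt{3 t^{2} + 4}}{48 t^{2} \sqrt{2 t - 1} \sqrt{3 t^{2} + 4} + 40 \sqrt{2 t - 1} \sqrt{3 t^{2} + 4}}, which equals f(t).

An antiderivative is F(t) = \frac{\sqrt{6} \left(- 3 \sqrt{3} \sqrt{2 t - 1} + 8 \sqrt{2} \sqrt{3 t^{2} + 4} - 20 \sqrt{6} \log{\left(3 t^{2} + \frac{5}{2} \right)}\right)}{24}.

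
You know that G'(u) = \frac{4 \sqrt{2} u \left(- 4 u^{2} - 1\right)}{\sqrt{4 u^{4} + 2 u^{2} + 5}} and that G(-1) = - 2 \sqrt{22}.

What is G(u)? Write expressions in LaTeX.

G(u) = - 4 \sqrt{2 u^{4} + u^{2} + \frac{5}{2}}

G'(u) matches the chain-rule pattern g'(h)*h' with inner function h(u) = 2 u^{4} + u^{2} + \frac{5}{2}; substituting w = h(u) collapses the integral.
A general antiderivative is - 4 \sqrt{2 u^{4} + u^{2} + \frac{5}{2}} + C.
The condition gives C = - 2 \sqrt{22} - (- 2 \sqrt{22}) = 0.
So G(u) = - 4 \sqrt{2 u^{4} + u^{2} + \frac{5}{2}}.
Check: d/du[- 4 \sqrt{2 u^{4} + u^{2} + \frac{5}{2}}] = \frac{- 16 \sqrt{2} u^{3} - 4 \sqrt{2} u}{\sqrt{4 u^{4} + 2 u^{2} + 5}}, which equals G'(u).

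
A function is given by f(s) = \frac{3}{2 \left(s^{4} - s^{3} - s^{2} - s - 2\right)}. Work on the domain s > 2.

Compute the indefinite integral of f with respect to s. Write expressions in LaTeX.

F(s) = \frac{\log{\left(s - 2 \right)}}{10} - \frac{\log{\left(s + 1 \right)}}{4} + \frac{3 \log{\left(s^{2} + 1 \right)}}{40} - \frac{9 \operatorname{atan}{\left(s \right)}}{20} + C

The denominator factors as 2 \left(s - 2\right) \left(s + 1\right) \left(s^{2} + 1\right); partial fractions split f into directly integrable pieces: \frac{3 \left(s - 3\right)}{20 \left(s^{2} + 1\right)} - \frac{1}{4 \left(s + 1\right)} + \frac{1}{10 \left(s - 2\right)}.
Check: d/ds[\frac{\log{\left(s - 2 \right)}}{10} - \frac{\log{\left(s + 1 \right)}}{4} + \frac{3 \log{\left(s^{2} + 1 \right)}}{40} - \frac{9 \operatorname{atan}{\left(s \right)}}{20}] = \frac{3}{2 s^{4} - 2 s^{3} - 2 s^{2} - 2 s - 4}, which equals f(s).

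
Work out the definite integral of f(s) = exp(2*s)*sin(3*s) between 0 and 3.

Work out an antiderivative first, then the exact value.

A first test for any F(s): its s-derivative must equal f(s) identically.
F(s) = 2*exp(2*s)*sin(3*s)/13 - 3*exp(2*s)*cos(3*s)/13 is an antiderivative of f.
Check: d/ds[2*exp(2*s)*sin(3*s)/13 - 3*exp(2*s)*cos(3*s)/13] = exp(2*s)*sin(3*s) = f(s).
F(3) = 2*exp(6)*sin(9)/13 - 3*exp(6)*cos(9)/13; F(0) = -3/13.
Integral = F(3) - F(0) = 3/13 + 2*exp(6)*sin(9)/13 - 3*exp(6)*cos(9)/13.

Antiderivative: F(s) = 2*exp(2*s)*sin(3*s)/13 - 3*exp(2*s)*cos(3*s)/13; value = 3/13 + 2*exp(6)*sin(9)/13 - 3*exp(6)*cos(9)/13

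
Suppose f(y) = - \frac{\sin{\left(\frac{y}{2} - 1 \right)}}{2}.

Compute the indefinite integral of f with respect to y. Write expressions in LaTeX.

F(y) = \cos{\left(\frac{y}{2} - 1 \right)} + C

Check any antiderivative F(y) by computing F'(y) and comparing it with f(y).
Check: d/dy[\cos{\left(\frac{y}{2} - 1 \right)}] = - \frac{\sin{\left(\frac{y}{2} - 1 \right)}}{2} = f(y).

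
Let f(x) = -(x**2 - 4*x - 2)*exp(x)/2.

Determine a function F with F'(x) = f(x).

An antiderivative is F(x) = -x**2*exp(x)/2 + 3*x*exp(x) - 2*exp(x).

Recognize the product-rule pattern: f = u'v + uv' with u = -x**2/2 + 3*x - 2, v = exp(x), so integration by parts undoes it.
Check: d/dx[-x**2*exp(x)/2 + 3*x*exp(x) - 2*exp(x)] = -x**2*exp(x)/2 + 2*x*exp(x) + exp(x), which equals f(x).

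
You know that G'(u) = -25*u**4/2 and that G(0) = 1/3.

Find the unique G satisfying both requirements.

G(u) = 1/3 - 5*u**5/2

The proposed G(u) is checked by its d/du: the result must match the given G'(u).
A general antiderivative is 4/3 - 5*u**5/2 + C.
The condition gives C = 1/3 - (4/3) = -1.
So G(u) = 1/3 - 5*u**5/2.
Check: d/du[1/3 - 5*u**5/2] = -25*u**4/2 = G'(u).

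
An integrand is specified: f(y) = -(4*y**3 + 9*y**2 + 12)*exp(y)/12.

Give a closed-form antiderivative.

f has the shape u'v + uv' for u = -y**3/3 + y**2/4 - y/2 - 1/2 and v = exp(y) — it is the derivative of the product u*v.
Check: d/dy[-y**3*exp(y)/3 + y**2*exp(y)/4 - y*exp(y)/2 - exp(y)/2] = -y**3*exp(y)/3 - 3*y**2*exp(y)/4 - exp(y), which equals f(y).

An antiderivative is F(y) = -y**3*exp(y)/3 + y**2*exp(y)/4 - y*exp(y)/2 - exp(y)/2.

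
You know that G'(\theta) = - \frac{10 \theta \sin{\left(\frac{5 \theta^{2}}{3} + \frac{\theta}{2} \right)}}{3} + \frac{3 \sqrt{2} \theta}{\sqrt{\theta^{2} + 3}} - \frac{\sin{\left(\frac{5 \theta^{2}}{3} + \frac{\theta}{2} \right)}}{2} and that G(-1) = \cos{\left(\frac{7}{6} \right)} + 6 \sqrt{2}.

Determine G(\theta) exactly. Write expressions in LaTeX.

G(\theta) = 3 \sqrt{2 \theta^{2} + 6} + \cos{\left(\frac{5 \theta^{2}}{3} + \frac{\theta}{2} \right)}

Integrate term by term and add the pieces.
A general antiderivative is 3 \sqrt{2 \theta^{2} + 6} + \cos{\left(\frac{5 \theta^{2}}{3} + \frac{\theta}{2} \right)} + C.
The condition gives C = \cos{\left(\frac{7}{6} \right)} + 6 \sqrt{2} - (\cos{\left(\frac{7}{6} \right)} + 6 \sqrt{2}) = 0.
So G(\theta) = 3 \sqrt{2 \theta^{2} + 6} + \cos{\left(\frac{5 \theta^{2}}{3} + \frac{\theta}{2} \right)}.
Check: d/d\theta[3 \sqrt{2 \theta^{2} + 6} + \cos{\left(\frac{5 \theta^{2}}{3} + \frac{\theta}{2} \right)}] = \frac{- 20 \theta \sqrt{\theta^{2} + 3} \sin{\left(\frac{5 \theta^{2}}{3} + \frac{\theta}{2} \right)} + 18 \sqrt{2} \theta - 3 \sqrt{\theta^{2} + 3} \sin{\left(\frac{5 \theta^{2}}{3} + \frac{\theta}{2} \right)}}{6 \sqrt{\theta^{2} + 3}}, which equals G'(\theta).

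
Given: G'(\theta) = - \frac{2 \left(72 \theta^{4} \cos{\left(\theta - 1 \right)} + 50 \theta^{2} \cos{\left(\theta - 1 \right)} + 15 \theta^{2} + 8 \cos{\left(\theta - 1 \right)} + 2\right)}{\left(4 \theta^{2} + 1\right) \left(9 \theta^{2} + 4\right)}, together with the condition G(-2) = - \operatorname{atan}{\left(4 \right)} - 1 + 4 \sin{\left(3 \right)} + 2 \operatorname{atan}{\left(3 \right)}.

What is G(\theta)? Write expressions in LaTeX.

G(\theta) = - 4 \sin{\left(\theta - 1 \right)} - 2 \operatorname{atan}{\left(\frac{3 \theta}{2} \right)} + \operatorname{atan}{\left(2 \theta \right)} - 1

A candidate passes only if d/d\theta[G] lands on the given G'(\theta) exactly.
A general antiderivative is - 4 \sin{\left(\theta - 1 \right)} - 2 \operatorname{atan}{\left(\frac{3 \theta}{2} \right)} + \operatorname{atan}{\left(2 \theta \right)} + C.
The condition gives C = - \operatorname{atan}{\left(4 \right)} - 1 + 4 \sin{\left(3 \right)} + 2 \operatorname{atan}{\left(3 \right)} - (- \operatorname{atan}{\left(4 \right)} + 4 \sin{\left(3 \right)} + 2 \operatorname{atan}{\left(3 \right)}) = -1.
So G(\theta) = - 4 \sin{\left(\theta - 1 \right)} - 2 \operatorname{atan}{\left(\frac{3 \theta}{2} \right)} + \operatorname{atan}{\left(2 \theta \right)} - 1.
Check: d/d\theta[- 4 \sin{\left(\theta - 1 \right)} - 2 \operatorname{atan}{\left(\frac{3 \theta}{2} \right)} + \operatorname{atan}{\left(2 \theta \right)} - 1] = \frac{- 144 \theta^{4} \cos{\left(\theta - 1 \right)} - 100 \theta^{2} \cos{\left(\theta - 1 \right)} - 30 \theta^{2} - 16 \cos{\left(\theta - 1 \right)} - 4}{36 \theta^{4} + 25 \theta^{2} + 4}, which equals G'(\theta).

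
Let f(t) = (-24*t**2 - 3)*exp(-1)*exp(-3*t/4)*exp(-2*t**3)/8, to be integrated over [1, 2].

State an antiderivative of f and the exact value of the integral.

The substitution u = -2*t**3 - 3*t/4 - 1 works: f is exactly (dF/du)*(du/dt) for that inner function.
F(t) = exp(-1)*exp(-3*t/4)*exp(-2*t**3)/2 is an antiderivative of f.
Check: d/dt[exp(-1)*exp(-3*t/4)*exp(-2*t**3)/2] = (-24*t**2 - 3)*exp(-1)*exp(-3*t/4)*exp(-2*t**3)/8 = f(t).
F(2) = exp(-37/2)/2; F(1) = exp(-15/4)/2.
Integral = F(2) - F(1) = -exp(-15/4)/2 + exp(-37/2)/2.

Antiderivative: F(t) = exp(-1)*exp(-3*t/4)*exp(-2*t**3)/2; value = -exp(-15/4)/2 + exp(-37/2)/2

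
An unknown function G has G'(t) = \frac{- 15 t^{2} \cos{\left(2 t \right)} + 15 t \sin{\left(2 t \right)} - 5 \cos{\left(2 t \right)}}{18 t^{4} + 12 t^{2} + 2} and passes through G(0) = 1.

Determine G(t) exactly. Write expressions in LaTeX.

G(t) = 1 - \frac{5 \sin{\left(2 t \right)}}{12 t^{2} + 4}

G'(t) has the shape u'v + uv' for u = - \frac{5}{3 \left(4 t^{2} + \frac{4}{3}\right)} and v = \sin{\left(2 t \right)} — it is the derivative of the product u*v.
A general antiderivative is - \frac{5 \sin{\left(2 t \right)}}{3 \left(4 t^{2} + \frac{4}{3}\right)} + C.
The condition gives C = 1 - (0) = 1.
So G(t) = 1 - \frac{5 \sin{\left(2 t \right)}}{12 t^{2} + 4}.
Check: d/dt[1 - \frac{5 \sin{\left(2 t \right)}}{12 t^{2} + 4}] = \frac{- 15 t^{2} \cos{\left(2 t \right)} + 15 t \sin{\left(2 t \right)} - 5 \cos{\left(2 t \right)}}{18 t^{4} + 12 t^{2} + 2} = G'(t).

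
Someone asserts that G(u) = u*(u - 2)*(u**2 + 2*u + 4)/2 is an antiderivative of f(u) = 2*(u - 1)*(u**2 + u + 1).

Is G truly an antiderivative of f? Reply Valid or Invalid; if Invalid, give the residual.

Invalid: d/du[G] - f = -2, which is not 0.

d/du[G] = 2*u**3 - 4
d/du[G] - f(u) = -2 != 0.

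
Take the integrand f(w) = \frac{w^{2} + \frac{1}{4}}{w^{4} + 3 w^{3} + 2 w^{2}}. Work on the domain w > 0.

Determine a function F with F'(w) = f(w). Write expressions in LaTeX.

The denominator factors as 4 w^{2} \left(w + 1\right) \left(w + 2\right); partial fractions split f into directly integrable pieces: - \frac{17}{16 \left(w + 2\right)} + \frac{5}{4 \left(w + 1\right)} - \frac{3}{16 w} + \frac{1}{8 w^{2}}.
Check: d/dw[\frac{- 3 w \log{\left(w \right)} + 20 w \log{\left(w + 1 \right)} - 17 w \log{\left(w + 2 \right)} - 2}{16 w}] = \frac{4 w^{2} + 1}{4 w^{4} + 12 w^{3} + 8 w^{2}}, which equals f(w).

An antiderivative is F(w) = \frac{- 3 w \log{\left(w \right)} + 20 w \log{\left(w + 1 \right)} - 17 w \log{\left(w + 2 \right)} - 2}{16 w}.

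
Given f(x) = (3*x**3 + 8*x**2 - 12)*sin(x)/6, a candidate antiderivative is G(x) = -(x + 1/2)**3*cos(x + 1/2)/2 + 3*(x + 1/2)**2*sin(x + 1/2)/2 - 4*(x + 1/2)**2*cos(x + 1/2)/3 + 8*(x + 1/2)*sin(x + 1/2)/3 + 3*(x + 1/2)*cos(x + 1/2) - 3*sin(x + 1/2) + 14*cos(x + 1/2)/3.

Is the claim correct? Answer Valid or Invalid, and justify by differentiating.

d/dx[G] = x**3*sin(x + 1/2)/2 + 25*x**2*sin(x + 1/2)/12 + 41*x*sin(x + 1/2)/24 - 77*sin(x + 1/2)/48
d/dx[G] - f(x) = -x**3*sin(x)/2 + x**3*sin(x + 1/2)/2 - 4*x**2*sin(x)/3 + 25*x**2*sin(x + 1/2)/12 + 41*x*sin(x + 1/2)/24 + 2*sin(x) - 77*sin(x + 1/2)/48 != 0.

Invalid: d/dx[G] - f = -x**3*sin(x)/2 + x**3*sin(x + 1/2)/2 - 4*x**2*sin(x)/3 + 25*x**2*sin(x + 1/2)/12 + 41*x*sin(x + 1/2)/24 + 2*sin(x) - 77*sin(x + 1/2)/48, which is not 0.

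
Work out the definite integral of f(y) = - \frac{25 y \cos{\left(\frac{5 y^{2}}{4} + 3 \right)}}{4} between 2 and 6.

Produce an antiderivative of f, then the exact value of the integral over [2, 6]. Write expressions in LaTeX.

The substitution u = \frac{5 y^{2}}{4} + 3 works: f is exactly (dF/du)*(du/dy) for that inner function.
F(y) = - \frac{5 \sin{\left(\frac{5 y^{2}}{4} + 3 \right)}}{2} is an antiderivative of f.
Check: d/dy[- \frac{5 \sin{\left(\frac{5 y^{2}}{4} + 3 \right)}}{2}] = - \frac{25 y \cos{\left(\frac{5 y^{2}}{4} + 3 \right)}}{4} = f(y).
F(6) = - \frac{5 \sin{\left(48 \right)}}{2}; F(2) = - \frac{5 \sin{\left(8 \right)}}{2}.
Integral = F(6) - F(2) = - \frac{5 \sin{\left(48 \right)}}{2} + \frac{5 \sin{\left(8 \right)}}{2}.

Antiderivative: F(y) = - \frac{5 \sin{\left(\frac{5 y^{2}}{4} + 3 \right)}}{2}; value = - \frac{5 \sin{\left(48 \right)}}{2} + \frac{5 \sin{\left(8 \right)}}{2}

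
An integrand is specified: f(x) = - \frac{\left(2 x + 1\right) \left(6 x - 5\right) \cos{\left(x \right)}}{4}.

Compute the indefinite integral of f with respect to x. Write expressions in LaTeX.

Recover f(x) by differentiating a candidate F(x); any mismatch rules it out.
Check: d/dx[- 3 x^{2} \sin{\left(x \right)} + x \sin{\left(x \right)} - 6 x \cos{\left(x \right)} + \frac{29 \sin{\left(x \right)}}{4} + \cos{\left(x \right)}] = - 3 x^{2} \cos{\left(x \right)} + x \cos{\left(x \right)} + \frac{5 \cos{\left(x \right)}}{4}, which equals f(x).

F(x) = - 3 x^{2} \sin{\left(x \right)} + x \sin{\left(x \right)} - 6 x \cos{\left(x \right)} + \frac{29 \sin{\left(x \right)}}{4} + \cos{\left(x \right)} + C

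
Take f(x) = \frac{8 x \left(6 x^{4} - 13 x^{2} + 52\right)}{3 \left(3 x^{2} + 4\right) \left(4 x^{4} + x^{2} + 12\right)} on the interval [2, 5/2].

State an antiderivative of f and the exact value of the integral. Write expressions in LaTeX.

Antiderivative: F(x) = 2 \log{\left(\frac{x^{2}}{2} + \frac{2}{3} \right)} - \frac{2 \log{\left(2 x^{4} + \frac{x^{2}}{2} + 6 \right)}}{3}; value = - \frac{2 \log{\left(\frac{349}{4} \right)}}{3} - 2 \log{\left(\frac{8}{3} \right)} + \frac{2 \log{\left(40 \right)}}{3} + 2 \log{\left(\frac{91}{24} \right)}

An antiderivative F(x) passes only if d/dx[F] lands on f(x) exactly.
F(x) = 2 \log{\left(\frac{x^{2}}{2} + \frac{2}{3} \right)} - \frac{2 \log{\left(2 x^{4} + \frac{x^{2}}{2} + 6 \right)}}{3} is an antiderivative of f.
Check: d/dx[2 \log{\left(\frac{x^{2}}{2} + \frac{2}{3} \right)} - \frac{2 \log{\left(2 x^{4} + \frac{x^{2}}{2} + 6 \right)}}{3}] = \frac{48 x^{5} - 104 x^{3} + 416 x}{36 x^{6} + 57 x^{4} + 120 x^{2} + 144}, which equals f(x).
F(5/2) = - \frac{2 \log{\left(\frac{349}{4} \right)}}{3} + 2 \log{\left(\frac{91}{24} \right)}; F(2) = - \frac{2 \log{\left(40 \right)}}{3} + 2 \log{\left(\frac{8}{3} \right)}.
Integral = F(5/2) - F(2) = - \frac{2 \log{\left(\frac{349}{4} \right)}}{3} - 2 \log{\left(\frac{8}{3} \right)} + \frac{2 \log{\left(40 \right)}}{3} + 2 \log{\left(\frac{91}{24} \right)}.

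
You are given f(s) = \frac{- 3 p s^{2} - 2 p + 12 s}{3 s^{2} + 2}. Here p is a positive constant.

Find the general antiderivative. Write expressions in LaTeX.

F(s) = - p s + 2 \log{\left(s^{2} + \frac{2}{3} \right)} + C

For F(s) to be correct the identity F'(s) - f(s) = 0 must hold.
Check: d/ds[- p s + 2 \log{\left(s^{2} + \frac{2}{3} \right)}] = \frac{- 3 p s^{2} - 2 p + 12 s}{3 s^{2} + 2} = f(s).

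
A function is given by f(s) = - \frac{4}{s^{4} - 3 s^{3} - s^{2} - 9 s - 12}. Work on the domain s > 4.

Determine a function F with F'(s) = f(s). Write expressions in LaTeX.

An antiderivative is F(s) = - \frac{4 \log{\left(s - 4 \right)}}{95} + \frac{\log{\left(s + 1 \right)}}{5} - \frac{3 \log{\left(s^{2} + 3 \right)}}{38} + \frac{7 \sqrt{3} \operatorname{atan}{\left(\frac{\sqrt{3} s}{3} \right)}}{57}.

The denominator factors as \left(s - 4\right) \left(s + 1\right) \left(s^{2} + 3\right); partial fractions split f into directly integrable pieces: - \frac{3 s - 7}{19 \left(s^{2} + 3\right)} + \frac{1}{5 \left(s + 1\right)} - \frac{4}{95 \left(s - 4\right)}.
Check: d/ds[- \frac{4 \log{\left(s - 4 \right)}}{95} + \frac{\log{\left(s + 1 \right)}}{5} - \frac{3 \log{\left(s^{2} + 3 \right)}}{38} + \frac{7 \sqrt{3} \operatorname{atan}{\left(\frac{\sqrt{3} s}{3} \right)}}{57}] = - \frac{4}{s^{4} - 3 s^{3} - s^{2} - 9 s - 12} = f(s).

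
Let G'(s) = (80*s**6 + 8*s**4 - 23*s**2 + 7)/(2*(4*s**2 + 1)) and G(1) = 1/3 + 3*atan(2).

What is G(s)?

Any candidate G(s) must reproduce the stated G'(s) exactly.
A general antiderivative is 2*s**5 - s**3/2 - 5*s/2 + 3*atan(2*s) - 2/3 + C.
The condition gives C = 1/3 + 3*atan(2) - (-5/3 + 3*atan(2)) = 2.
So G(s) = 2*s**5 - s**3/2 - 5*s/2 + 3*atan(2*s) + 4/3.
Check: d/ds[2*s**5 - s**3/2 - 5*s/2 + 3*atan(2*s) + 4/3] = (80*s**6 + 8*s**4 - 23*s**2 + 7)/(8*s**2 + 2), which equals G'(s).

G(s) = 2*s**5 - s**3/2 - 5*s/2 + 3*atan(2*s) + 4/3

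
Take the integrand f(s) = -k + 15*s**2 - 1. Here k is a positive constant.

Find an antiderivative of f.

An antiderivative is F(s) = -k*s + 5*s**3 - s.

An antiderivative F(s) passes only if d/ds[F] lands on f(s) exactly.
Check: d/ds[-k*s + 5*s**3 - s] = -k + 15*s**2 - 1 = f(s).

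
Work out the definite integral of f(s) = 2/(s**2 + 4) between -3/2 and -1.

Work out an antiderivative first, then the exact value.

Antiderivative: F(s) = atan(s/2); value = -atan(1/2) + atan(3/4)

Whatever form F(s) takes, F'(s) = f(s) is non-negotiable.
F(s) = atan(s/2) is an antiderivative of f.
Check: d/ds[atan(s/2)] = 2/(s**2 + 4) = f(s).
F(-1) = -atan(1/2); F(-3/2) = -atan(3/4).
Integral = F(-1) - F(-3/2) = -atan(1/2) + atan(3/4).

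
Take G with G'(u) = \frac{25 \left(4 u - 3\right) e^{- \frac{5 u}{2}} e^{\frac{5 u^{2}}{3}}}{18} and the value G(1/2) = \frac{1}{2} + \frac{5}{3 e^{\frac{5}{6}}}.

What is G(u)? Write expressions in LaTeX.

G(u) = \frac{5 e^{\frac{5 u^{2}}{3} - \frac{5 u}{2}}}{3} + \frac{1}{2}

G'(u) matches the chain-rule pattern g'(h)*h' with inner function h(u) = \frac{5 u^{2}}{3} - \frac{5 u}{2}; substituting w = h(u) collapses the integral.
A general antiderivative is \frac{5 e^{\frac{5 u^{2}}{3} - \frac{5 u}{2}}}{3} + C.
The condition gives C = \frac{1}{2} + \frac{5}{3 e^{\frac{5}{6}}} - (\frac{5}{3 e^{\frac{5}{6}}}) = \frac{1}{2}.
So G(u) = \frac{5 e^{\frac{5 u^{2}}{3} - \frac{5 u}{2}}}{3} + \frac{1}{2}.
Check: d/du[\frac{5 e^{\frac{5 u^{2}}{3} - \frac{5 u}{2}}}{3} + \frac{1}{2}] = \frac{50 u e^{- \frac{5 u}{2}} e^{\frac{5 u^{2}}{3}}}{9} - \frac{25 e^{- \frac{5 u}{2}} e^{\frac{5 u^{2}}{3}}}{6}, which equals G'(u).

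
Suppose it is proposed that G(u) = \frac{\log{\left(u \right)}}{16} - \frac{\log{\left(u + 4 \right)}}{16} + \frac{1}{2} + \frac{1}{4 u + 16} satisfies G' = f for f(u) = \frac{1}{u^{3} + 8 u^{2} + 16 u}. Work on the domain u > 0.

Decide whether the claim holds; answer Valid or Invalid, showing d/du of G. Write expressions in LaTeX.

d/du[G] = \frac{1}{u^{3} + 8 u^{2} + 16 u}
This equals f(u) exactly, so the claim holds.

Valid - differentiating G returns exactly f.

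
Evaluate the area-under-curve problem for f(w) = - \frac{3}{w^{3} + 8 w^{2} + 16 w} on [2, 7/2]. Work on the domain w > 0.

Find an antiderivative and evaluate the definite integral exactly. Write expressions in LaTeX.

The denominator factors as w \left(w + 4\right)^{2}; partial fractions split f into directly integrable pieces: \frac{3}{16 \left(w + 4\right)} + \frac{3}{4 \left(w + 4\right)^{2}} - \frac{3}{16 w}.
F(w) = - \frac{3 \log{\left(w \right)}}{16} + \frac{3 \log{\left(w + 4 \right)}}{16} - \frac{3}{4 w + 16} is an antiderivative of f.
Check: d/dw[- \frac{3 \log{\left(w \right)}}{16} + \frac{3 \log{\left(w + 4 \right)}}{16} - \frac{3}{4 w + 16}] = - \frac{3}{w^{3} + 8 w^{2} + 16 w} = f(w).
F(7/2) = - \frac{3 \log{\left(\frac{7}{2} \right)}}{16} - \frac{1}{10} + \frac{3 \log{\left(\frac{15}{2} \right)}}{16}; F(2) = - \frac{3 \log{\left(2 \right)}}{16} - \frac{1}{8} + \frac{3 \log{\left(6 \right)}}{16}.
Integral = F(7/2) - F(2) = - \frac{3 \log{\left(6 \right)}}{16} - \frac{3 \log{\left(\frac{7}{2} \right)}}{16} + \frac{1}{40} + \frac{3 \log{\left(2 \right)}}{16} + \frac{3 \log{\left(\frac{15}{2} \right)}}{16}.

Antiderivative: F(w) = - \frac{3 \log{\left(w \right)}}{16} + \frac{3 \log{\left(w + 4 \right)}}{16} - \frac{3}{4 w + 16}; value = - \frac{3 \log{\left(6 \right)}}{16} - \frac{3 \log{\left(\frac{7}{2} \right)}}{16} + \frac{1}{40} + \frac{3 \log{\left(2 \right)}}{16} + \frac{3 \log{\left(\frac{15}{2} \right)}}{16}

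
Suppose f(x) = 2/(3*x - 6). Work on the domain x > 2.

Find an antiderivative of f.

An antiderivative is F(x) = 2*log(x/2 - 1)/3.

Since d/dx undoes antidifferentiation here, F'(x) = f(x) is required of F(x).
Check: d/dx[2*log(x/2 - 1)/3] = 2/(3*x - 6) = f(x).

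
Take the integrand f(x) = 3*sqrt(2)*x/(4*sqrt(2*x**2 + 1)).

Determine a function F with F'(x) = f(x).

An antiderivative is F(x) = 3*sqrt(x**2 + 1/2)/4.

The substitution u = x**2 + 1/2 works: f is exactly (dF/du)*(du/dx) for that inner function.
Check: d/dx[3*sqrt(x**2 + 1/2)/4] = 3*sqrt(2)*x/(4*sqrt(2*x**2 + 1)) = f(x).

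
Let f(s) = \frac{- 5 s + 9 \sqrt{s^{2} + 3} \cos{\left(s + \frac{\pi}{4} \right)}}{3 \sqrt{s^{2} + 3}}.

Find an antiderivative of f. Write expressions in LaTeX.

A candidate is checked by its d/ds: the result must match f(s).
Check: d/ds[- \frac{5 \sqrt{s^{2} + 3}}{3} + 3 \sin{\left(s + \frac{\pi}{4} \right)}] = \frac{- 5 s + 9 \sqrt{s^{2} + 3} \cos{\left(s + \frac{\pi}{4} \right)}}{3 \sqrt{s^{2} + 3}} = f(s).

An antiderivative is F(s) = - \frac{5 \sqrt{s^{2} + 3}}{3} + 3 \sin{\left(s + \frac{\pi}{4} \right)}.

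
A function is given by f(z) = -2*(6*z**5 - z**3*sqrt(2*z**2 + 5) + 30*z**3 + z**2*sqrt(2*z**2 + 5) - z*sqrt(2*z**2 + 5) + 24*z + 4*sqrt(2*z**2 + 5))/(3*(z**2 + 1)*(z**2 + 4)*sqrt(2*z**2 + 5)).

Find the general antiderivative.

Since d/dz undoes antidifferentiation here, F'(z) = f(z) is required of F(z).
Check: d/dz[-2*sqrt(2*z**2 + 5) + log(z**2/2 + 2)/3 - 2*atan(z)/3] = (-12*z**5 + 2*z**3*sqrt(2*z**2 + 5) - 60*z**3 - 2*z**2*sqrt(2*z**2 + 5) + 2*z*sqrt(2*z**2 + 5) - 48*z - 8*sqrt(2*z**2 + 5))/(3*z**4*sqrt(2*z**2 + 5) + 15*z**2*sqrt(2*z**2 + 5) + 12*sqrt(2*z**2 + 5)), which equals f(z).

F(z) = -2*sqrt(2*z**2 + 5) + log(z**2/2 + 2)/3 - 2*atan(z)/3 + C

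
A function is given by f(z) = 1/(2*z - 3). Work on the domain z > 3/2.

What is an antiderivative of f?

An antiderivative is F(z) = log(z - 3/2)/2.

Check any antiderivative F(z) by computing F'(z) and comparing it with f(z).
Check: d/dz[log(z - 3/2)/2] = 1/(2*z - 3) = f(z).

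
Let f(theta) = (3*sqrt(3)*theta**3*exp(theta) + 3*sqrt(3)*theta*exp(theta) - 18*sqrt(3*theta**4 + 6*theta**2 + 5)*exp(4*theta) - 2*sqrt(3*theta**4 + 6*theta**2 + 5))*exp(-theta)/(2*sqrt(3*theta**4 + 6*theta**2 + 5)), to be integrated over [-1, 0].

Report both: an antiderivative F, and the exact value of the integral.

Check any antiderivative F(theta) by computing F'(theta) and comparing it with f(theta).
F(theta) = 3*sqrt(theta**4 + 2*theta**2 + 5/3)/4 - 3*exp(3*theta) + exp(-theta) is an antiderivative of f.
Check: d/dtheta[3*sqrt(theta**4 + 2*theta**2 + 5/3)/4 - 3*exp(3*theta) + exp(-theta)] = (3*sqrt(3)*theta**3*exp(theta) + 3*sqrt(3)*theta*exp(theta) - 18*sqrt(3*theta**4 + 6*theta**2 + 5)*exp(4*theta) - 2*sqrt(3*theta**4 + 6*theta**2 + 5))*exp(-theta)/(2*sqrt(3*theta**4 + 6*theta**2 + 5)) = f(theta).
F(0) = -2 + sqrt(15)/4; F(-1) = -3*exp(-3) + sqrt(42)/4 + exp(1).
Integral = F(0) - F(-1) = -exp(1) - 2 - sqrt(42)/4 + 3*exp(-3) + sqrt(15)/4.

Antiderivative: F(theta) = 3*sqrt(theta**4 + 2*theta**2 + 5/3)/4 - 3*exp(3*theta) + exp(-theta); value = -exp(1) - 2 - sqrt(42)/4 + 3*exp(-3) + sqrt(15)/4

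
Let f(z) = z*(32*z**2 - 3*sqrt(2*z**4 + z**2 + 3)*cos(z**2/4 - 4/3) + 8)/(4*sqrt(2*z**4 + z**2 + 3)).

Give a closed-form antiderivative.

A candidate is checked by its d/dz: the result must match f(z).
Check: d/dz[2*sqrt(2*z**4 + z**2 + 3) - 3*sin(z**2/4 - 4/3)/2] = (32*z**3 - 3*z*sqrt(2*z**4 + z**2 + 3)*cos(z**2/4 - 4/3) + 8*z)/(4*sqrt(2*z**4 + z**2 + 3)), which equals f(z).

An antiderivative is F(z) = 2*sqrt(2*z**4 + z**2 + 3) - 3*sin(z**2/4 - 4/3)/2.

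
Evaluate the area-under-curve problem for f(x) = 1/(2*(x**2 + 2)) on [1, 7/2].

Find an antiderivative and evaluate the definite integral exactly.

A candidate is checked by its d/dx: the result must match f(x).
F(x) = sqrt(2)*atan(sqrt(2)*x/2)/4 is an antiderivative of f.
Check: d/dx[sqrt(2)*atan(sqrt(2)*x/2)/4] = 1/(2*x**2 + 4), which equals f(x).
F(7/2) = sqrt(2)*atan(7*sqrt(2)/4)/4; F(1) = sqrt(2)*atan(sqrt(2)/2)/4.
Integral = F(7/2) - F(1) = -sqrt(2)*atan(sqrt(2)/2)/4 + sqrt(2)*atan(7*sqrt(2)/4)/4.

Antiderivative: F(x) = sqrt(2)*atan(sqrt(2)*x/2)/4; value = -sqrt(2)*atan(sqrt(2)/2)/4 + sqrt(2)*atan(7*sqrt(2)/4)/4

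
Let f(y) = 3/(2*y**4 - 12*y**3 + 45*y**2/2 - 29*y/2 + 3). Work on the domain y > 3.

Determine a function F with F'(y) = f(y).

An antiderivative is F(y) = 2*(18*y*log(y - 3) - 50*y*log(y - 2) + 32*y*log(y - 1/2) - 9*log(y - 3) + 25*log(y - 2) - 16*log(y - 1/2) - 30)/(75*(2*y - 1)).

The denominator factors as (y - 3)*(y - 2)*(2*y - 1)**2; partial fractions split f into directly integrable pieces: 64/(75*(2*y - 1)) + 8/(5*(2*y - 1)**2) - 2/(3*(y - 2)) + 6/(25*(y - 3)).
Check: d/dy[2*(18*y*log(y - 3) - 50*y*log(y - 2) + 32*y*log(y - 1/2) - 9*log(y - 3) + 25*log(y - 2) - 16*log(y - 1/2) - 30)/(75*(2*y - 1))] = 6/(4*y**4 - 24*y**3 + 45*y**2 - 29*y + 6), which equals f(y).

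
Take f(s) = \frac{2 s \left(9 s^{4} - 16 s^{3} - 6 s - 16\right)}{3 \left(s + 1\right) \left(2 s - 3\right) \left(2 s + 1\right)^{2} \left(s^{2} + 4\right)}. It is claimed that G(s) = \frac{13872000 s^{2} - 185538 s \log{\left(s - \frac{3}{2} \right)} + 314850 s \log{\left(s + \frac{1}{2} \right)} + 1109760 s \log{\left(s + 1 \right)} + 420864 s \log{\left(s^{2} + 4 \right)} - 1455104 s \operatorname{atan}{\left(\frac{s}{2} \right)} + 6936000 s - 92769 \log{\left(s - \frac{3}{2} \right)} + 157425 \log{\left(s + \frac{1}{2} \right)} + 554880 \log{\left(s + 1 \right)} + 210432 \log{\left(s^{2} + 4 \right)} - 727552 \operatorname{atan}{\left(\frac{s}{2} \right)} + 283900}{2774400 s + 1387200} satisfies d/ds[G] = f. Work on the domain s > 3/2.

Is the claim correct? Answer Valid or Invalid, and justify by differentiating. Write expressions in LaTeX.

Invalid: d/ds[G] - f = 5, which is not 0.

d/ds[G] = \frac{120 s^{6} + 78 s^{5} + 238 s^{4} + 45 s^{3} - 897 s^{2} - 812 s - 180}{24 s^{6} + 12 s^{5} + 54 s^{4} + 9 s^{3} - 177 s^{2} - 156 s - 36}
d/ds[G] - f(s) = 5 != 0.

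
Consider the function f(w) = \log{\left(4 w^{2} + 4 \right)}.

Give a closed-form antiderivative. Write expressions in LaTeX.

An antiderivative is F(w) = w \log{\left(w^{2} + 1 \right)} - 2 w + 2 w \log{\left(2 \right)} + 2 \operatorname{atan}{\left(w \right)}.

Differentiate the proposed F(w) back; it has to land on f(w) exactly.
Check: d/dw[w \log{\left(w^{2} + 1 \right)} - 2 w + 2 w \log{\left(2 \right)} + 2 \operatorname{atan}{\left(w \right)}] = \log{\left(w^{2} + 1 \right)} + 2 \log{\left(2 \right)}, which equals f(w).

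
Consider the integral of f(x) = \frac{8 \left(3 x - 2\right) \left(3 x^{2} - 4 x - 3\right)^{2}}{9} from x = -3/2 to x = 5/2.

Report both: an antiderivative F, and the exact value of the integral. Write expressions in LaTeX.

f matches the chain-rule pattern g'(h)*h' with inner function h(x) = x^{2} - \frac{4 x}{3} - 1; substituting u = h(x) collapses the integral.
F(x) = 4 \left(x^{2} - \frac{4 x}{3} - 1\right)^{3} is an antiderivative of f.
Check: d/dx[4 \left(x^{2} - \frac{4 x}{3} - 1\right)^{3}] = 24 x^{5} - 80 x^{4} + \frac{112 x^{3}}{3} + \frac{608 x^{2}}{9} - \frac{56 x}{3} - 16, which equals f(x).
F(5/2) = \frac{12167}{432}; F(-3/2) = \frac{2197}{16}.
Integral = F(5/2) - F(-3/2) = - \frac{2947}{27}.

Antiderivative: F(x) = 4 \left(x^{2} - \frac{4 x}{3} - 1\right)^{3}; value = - \frac{2947}{27}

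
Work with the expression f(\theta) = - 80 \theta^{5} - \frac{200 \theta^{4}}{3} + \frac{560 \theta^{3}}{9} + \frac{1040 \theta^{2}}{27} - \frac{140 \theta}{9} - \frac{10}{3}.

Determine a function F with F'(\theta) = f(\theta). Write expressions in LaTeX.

An antiderivative is F(\theta) = - \frac{5 \left(6 \theta^{2} + 2 \theta - 3\right)^{3}}{81}.

f matches the chain-rule pattern g'(h)*h' with inner function h(\theta) = - 2 \theta^{2} - \frac{2 \theta}{3} + 1; substituting u = h(\theta) collapses the integral.
Check: d/d\theta[- \frac{5 \left(6 \theta^{2} + 2 \theta - 3\right)^{3}}{81}] = - 80 \theta^{5} - \frac{200 \theta^{4}}{3} + \frac{560 \theta^{3}}{9} + \frac{1040 \theta^{2}}{27} - \frac{140 \theta}{9} - \frac{10}{3} = f(\theta).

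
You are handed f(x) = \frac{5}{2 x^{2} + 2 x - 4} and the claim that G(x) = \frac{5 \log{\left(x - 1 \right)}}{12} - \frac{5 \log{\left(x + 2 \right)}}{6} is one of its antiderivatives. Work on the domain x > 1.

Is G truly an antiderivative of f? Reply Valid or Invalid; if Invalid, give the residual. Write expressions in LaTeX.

Invalid: d/dx[G] - f = - \frac{5}{12 x - 12}, which is not 0.

d/dx[G] = \frac{20 - 5 x}{12 x^{2} + 12 x - 24}
d/dx[G] - f(x) = - \frac{5}{12 x - 12} != 0.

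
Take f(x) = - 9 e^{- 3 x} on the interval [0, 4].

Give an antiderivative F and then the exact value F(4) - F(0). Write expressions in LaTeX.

Antiderivative: F(x) = 3 e^{- 3 x}; value = -3 + \frac{3}{e^{12}}

For F(x) to be correct the identity F'(x) - f(x) = 0 must hold.
F(x) = 3 e^{- 3 x} is an antiderivative of f.
Check: d/dx[3 e^{- 3 x}] = - 9 e^{- 3 x} = f(x).
F(4) = \frac{3}{e^{12}}; F(0) = 3.
Integral = F(4) - F(0) = -3 + \frac{3}{e^{12}}.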